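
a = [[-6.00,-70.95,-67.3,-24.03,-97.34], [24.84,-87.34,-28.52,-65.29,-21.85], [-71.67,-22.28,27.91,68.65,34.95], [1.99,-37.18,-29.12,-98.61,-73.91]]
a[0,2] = -67.3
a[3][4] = -73.91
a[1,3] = -65.29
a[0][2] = -67.3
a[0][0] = -6.0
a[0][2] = -67.3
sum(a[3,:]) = -236.83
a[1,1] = -87.34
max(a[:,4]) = 34.95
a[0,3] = -24.03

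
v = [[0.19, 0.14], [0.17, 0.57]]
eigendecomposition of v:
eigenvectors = [[-0.93, -0.31], [0.36, -0.95]]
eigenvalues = [0.14, 0.62]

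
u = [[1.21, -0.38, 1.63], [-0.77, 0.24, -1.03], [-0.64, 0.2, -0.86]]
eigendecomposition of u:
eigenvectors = [[-0.77+0.00j, (-0.13-0.36j), -0.13+0.36j], [0.49+0.00j, 0.83+0.00j, (0.83-0j)], [0.41+0.00j, (0.29+0.27j), 0.29-0.27j]]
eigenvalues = [(0.59+0j), (-0+0j), (-0-0j)]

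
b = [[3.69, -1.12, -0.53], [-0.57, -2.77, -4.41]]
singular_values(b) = [5.32, 3.78]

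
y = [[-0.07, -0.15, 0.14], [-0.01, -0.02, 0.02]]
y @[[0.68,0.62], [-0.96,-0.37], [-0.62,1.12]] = [[0.01, 0.17],[-0.0, 0.02]]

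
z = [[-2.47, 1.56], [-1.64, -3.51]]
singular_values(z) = [3.91, 2.87]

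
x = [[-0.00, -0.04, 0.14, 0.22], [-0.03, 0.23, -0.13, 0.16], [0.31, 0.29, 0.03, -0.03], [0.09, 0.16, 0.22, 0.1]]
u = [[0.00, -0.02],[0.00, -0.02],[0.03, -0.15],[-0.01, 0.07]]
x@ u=[[0.00, -0.0], [-0.01, 0.03], [0.0, -0.02], [0.01, -0.03]]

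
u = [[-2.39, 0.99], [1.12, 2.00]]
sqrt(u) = [[0.07+1.54j, 0.30-0.33j], [(0.34-0.37j), (1.42+0.08j)]]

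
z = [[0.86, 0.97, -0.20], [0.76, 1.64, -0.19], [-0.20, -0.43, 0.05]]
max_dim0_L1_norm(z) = 3.04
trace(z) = 2.55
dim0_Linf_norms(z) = [0.86, 1.64, 0.2]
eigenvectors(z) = [[0.58,0.87,0.21],[0.79,-0.48,0.02],[-0.21,0.12,0.98]]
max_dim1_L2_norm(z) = 1.82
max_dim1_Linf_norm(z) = 1.64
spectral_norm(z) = 2.27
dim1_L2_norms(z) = [1.31, 1.82, 0.48]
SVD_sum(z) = [[0.64, 1.1, -0.16],[0.9, 1.55, -0.22],[-0.24, -0.41, 0.06]] + [[0.22, -0.13, -0.04], [-0.14, 0.09, 0.03], [0.04, -0.02, -0.01]] + [[0.0, 0.0, 0.0], [0.0, 0.00, 0.0], [0.0, 0.0, 0.00]]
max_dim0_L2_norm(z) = 1.95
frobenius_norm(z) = 2.29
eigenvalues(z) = [2.25, 0.3, 0.0]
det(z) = 0.00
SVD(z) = [[-0.57, 0.82, 0.0], [-0.80, -0.55, 0.25], [0.21, 0.14, 0.97]] @ diag([2.2700100121427327, 0.31345580889786695, 2.529696441847698e-05]) @ [[-0.50, -0.86, 0.12],  [0.84, -0.51, -0.17],  [0.21, 0.02, 0.98]]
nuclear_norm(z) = 2.58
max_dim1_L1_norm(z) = 2.59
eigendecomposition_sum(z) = [[0.65, 1.14, -0.16], [0.88, 1.55, -0.21], [-0.23, -0.41, 0.06]] + [[0.21, -0.17, -0.04], [-0.12, 0.09, 0.02], [0.03, -0.02, -0.01]] + [[0.00, 0.0, 0.00], [0.0, 0.00, 0.00], [0.00, 0.0, 0.00]]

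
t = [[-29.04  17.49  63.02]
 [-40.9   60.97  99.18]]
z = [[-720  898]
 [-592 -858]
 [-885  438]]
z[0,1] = 898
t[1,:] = [-40.9, 60.97, 99.18]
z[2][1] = 438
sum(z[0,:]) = 178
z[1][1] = -858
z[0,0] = -720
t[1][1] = 60.97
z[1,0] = -592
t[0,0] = -29.04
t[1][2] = 99.18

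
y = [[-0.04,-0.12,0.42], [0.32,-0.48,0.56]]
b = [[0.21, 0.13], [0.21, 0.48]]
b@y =[[0.03,-0.09,0.16], [0.15,-0.26,0.36]]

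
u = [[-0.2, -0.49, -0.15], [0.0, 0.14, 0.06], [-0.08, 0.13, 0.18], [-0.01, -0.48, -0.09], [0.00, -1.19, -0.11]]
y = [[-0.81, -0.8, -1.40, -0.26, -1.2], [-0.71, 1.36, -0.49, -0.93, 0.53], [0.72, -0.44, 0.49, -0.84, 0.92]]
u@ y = [[0.4, -0.44, 0.45, 0.63, -0.16], [-0.06, 0.16, -0.04, -0.18, 0.13], [0.1, 0.16, 0.14, -0.25, 0.33], [0.28, -0.61, 0.21, 0.52, -0.33], [0.77, -1.57, 0.53, 1.20, -0.73]]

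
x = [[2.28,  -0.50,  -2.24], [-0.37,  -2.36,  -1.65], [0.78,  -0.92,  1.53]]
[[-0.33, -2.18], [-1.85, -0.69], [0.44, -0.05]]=x@[[0.34, -0.58], [0.46, 0.14], [0.39, 0.35]]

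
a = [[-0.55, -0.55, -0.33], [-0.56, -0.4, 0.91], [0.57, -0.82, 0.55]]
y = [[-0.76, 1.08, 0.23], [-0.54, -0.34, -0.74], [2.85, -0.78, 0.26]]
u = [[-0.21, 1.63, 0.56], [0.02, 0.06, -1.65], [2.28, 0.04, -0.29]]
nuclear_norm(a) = 3.06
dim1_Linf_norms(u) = [1.63, 1.65, 2.28]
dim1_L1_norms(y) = [2.07, 1.62, 3.89]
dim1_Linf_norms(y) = [1.08, 0.74, 2.85]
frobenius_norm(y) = 3.40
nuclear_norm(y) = 4.69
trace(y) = -0.84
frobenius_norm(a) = 1.82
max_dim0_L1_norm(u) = 2.51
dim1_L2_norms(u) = [1.74, 1.65, 2.3]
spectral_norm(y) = 3.17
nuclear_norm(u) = 5.63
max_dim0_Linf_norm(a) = 0.91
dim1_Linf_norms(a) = [0.55, 0.91, 0.82]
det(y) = -1.30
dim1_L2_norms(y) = [1.34, 0.98, 2.97]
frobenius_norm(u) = 3.32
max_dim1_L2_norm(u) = 2.3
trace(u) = -0.44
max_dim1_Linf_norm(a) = 0.91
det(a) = -0.97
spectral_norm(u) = 2.37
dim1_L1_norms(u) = [2.4, 1.73, 2.61]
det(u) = -6.21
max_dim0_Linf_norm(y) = 2.85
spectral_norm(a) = 1.35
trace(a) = -0.40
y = a + u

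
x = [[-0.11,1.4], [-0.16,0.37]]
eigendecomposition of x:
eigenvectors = [[(0.95+0j),  (0.95-0j)], [0.16+0.28j,  0.16-0.28j]]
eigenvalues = [(0.13+0.41j), (0.13-0.41j)]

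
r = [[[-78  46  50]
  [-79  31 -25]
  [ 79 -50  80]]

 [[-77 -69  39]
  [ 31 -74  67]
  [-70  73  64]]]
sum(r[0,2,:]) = 109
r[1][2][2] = 64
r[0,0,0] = -78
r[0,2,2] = 80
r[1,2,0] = -70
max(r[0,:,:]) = 80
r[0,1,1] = 31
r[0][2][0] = 79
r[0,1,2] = -25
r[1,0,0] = -77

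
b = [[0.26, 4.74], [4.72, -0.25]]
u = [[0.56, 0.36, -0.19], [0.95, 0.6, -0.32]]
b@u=[[4.65, 2.94, -1.57], [2.41, 1.55, -0.82]]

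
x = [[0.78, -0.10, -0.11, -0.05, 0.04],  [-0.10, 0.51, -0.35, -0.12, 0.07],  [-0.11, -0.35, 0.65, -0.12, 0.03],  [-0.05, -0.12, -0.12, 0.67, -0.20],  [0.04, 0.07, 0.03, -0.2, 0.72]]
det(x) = 0.047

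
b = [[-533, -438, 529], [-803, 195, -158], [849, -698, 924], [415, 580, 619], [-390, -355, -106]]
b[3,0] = 415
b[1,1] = 195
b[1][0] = -803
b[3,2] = 619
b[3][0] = 415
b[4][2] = -106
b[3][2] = 619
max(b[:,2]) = 924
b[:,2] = [529, -158, 924, 619, -106]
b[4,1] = -355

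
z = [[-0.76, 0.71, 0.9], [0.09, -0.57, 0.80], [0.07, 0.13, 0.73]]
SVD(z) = [[-0.85, 0.45, -0.27], [-0.32, -0.85, -0.42], [-0.42, -0.27, 0.86]] @ diag([1.5268838523842356, 1.003758508699252, 0.28371562794835453]) @ [[0.38, -0.31, -0.87], [-0.44, 0.77, -0.47], [0.81, 0.56, 0.16]]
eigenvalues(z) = [0.87, -0.92, -0.54]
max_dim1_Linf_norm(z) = 0.9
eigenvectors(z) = [[0.57, 0.98, -0.92], [0.43, -0.19, -0.39], [0.7, -0.03, 0.09]]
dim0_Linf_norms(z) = [0.76, 0.71, 0.9]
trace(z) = -0.60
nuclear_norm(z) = 2.81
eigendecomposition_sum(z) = [[0.03, 0.07, 0.64],  [0.02, 0.05, 0.47],  [0.04, 0.09, 0.78]] + [[-0.65,  1.44,  -0.34],[0.13,  -0.28,  0.07],[0.02,  -0.04,  0.01]] + [[-0.14, -0.8, 0.60], [-0.06, -0.35, 0.26], [0.01, 0.08, -0.06]]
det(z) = 0.43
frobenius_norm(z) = 1.85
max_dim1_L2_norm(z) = 1.38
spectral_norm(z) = 1.53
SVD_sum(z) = [[-0.5, 0.41, 1.13], [-0.19, 0.15, 0.42], [-0.25, 0.20, 0.56]] + [[-0.20, 0.35, -0.21], [0.37, -0.65, 0.40], [0.12, -0.21, 0.13]] + [[-0.06, -0.04, -0.01],[-0.1, -0.07, -0.02],[0.2, 0.14, 0.04]]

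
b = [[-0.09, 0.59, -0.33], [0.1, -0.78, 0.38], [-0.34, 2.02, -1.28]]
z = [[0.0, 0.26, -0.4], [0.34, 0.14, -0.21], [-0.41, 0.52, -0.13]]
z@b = [[0.16, -1.01, 0.61], [0.05, -0.33, 0.21], [0.13, -0.91, 0.5]]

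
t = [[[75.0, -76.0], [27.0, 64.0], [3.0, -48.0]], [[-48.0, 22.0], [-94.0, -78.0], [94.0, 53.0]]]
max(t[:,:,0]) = 94.0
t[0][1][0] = 27.0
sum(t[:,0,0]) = 27.0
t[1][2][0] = 94.0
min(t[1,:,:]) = -94.0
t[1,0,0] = -48.0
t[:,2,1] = [-48.0, 53.0]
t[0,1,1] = 64.0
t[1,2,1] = 53.0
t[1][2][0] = 94.0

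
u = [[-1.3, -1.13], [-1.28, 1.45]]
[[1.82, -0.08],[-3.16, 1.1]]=u@[[0.28, -0.34], [-1.93, 0.46]]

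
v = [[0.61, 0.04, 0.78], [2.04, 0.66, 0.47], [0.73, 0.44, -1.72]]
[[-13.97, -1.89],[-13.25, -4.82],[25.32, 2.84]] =v @ [[-2.15, 2.53], [-1.94, -12.45], [-16.13, -3.76]]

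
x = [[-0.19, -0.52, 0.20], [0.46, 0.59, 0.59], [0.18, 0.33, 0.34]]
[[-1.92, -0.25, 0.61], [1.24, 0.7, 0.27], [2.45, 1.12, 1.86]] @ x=[[0.36, 1.05, -0.32], [0.13, -0.14, 0.75], [0.38, 0.00, 1.78]]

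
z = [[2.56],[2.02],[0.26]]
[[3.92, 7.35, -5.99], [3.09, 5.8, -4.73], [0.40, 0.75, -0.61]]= z@[[1.53, 2.87, -2.34]]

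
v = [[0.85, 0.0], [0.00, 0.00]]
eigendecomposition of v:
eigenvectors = [[1.00, 0.00],  [0.00, 1.00]]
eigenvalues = [0.85, 0.0]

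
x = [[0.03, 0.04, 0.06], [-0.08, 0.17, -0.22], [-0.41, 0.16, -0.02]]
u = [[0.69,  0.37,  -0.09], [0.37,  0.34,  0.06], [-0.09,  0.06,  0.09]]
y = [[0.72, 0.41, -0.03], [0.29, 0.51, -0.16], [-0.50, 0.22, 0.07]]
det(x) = 0.01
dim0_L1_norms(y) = [1.51, 1.14, 0.26]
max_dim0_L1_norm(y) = 1.51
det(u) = -0.00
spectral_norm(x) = 0.47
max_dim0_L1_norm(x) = 0.52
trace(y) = 1.30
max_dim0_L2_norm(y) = 0.92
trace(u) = 1.12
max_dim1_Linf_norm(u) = 0.69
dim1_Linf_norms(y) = [0.72, 0.51, 0.5]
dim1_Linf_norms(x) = [0.06, 0.22, 0.41]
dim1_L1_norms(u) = [1.15, 0.77, 0.24]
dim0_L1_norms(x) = [0.52, 0.37, 0.3]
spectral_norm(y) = 1.03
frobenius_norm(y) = 1.17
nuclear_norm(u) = 1.12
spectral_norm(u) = 0.93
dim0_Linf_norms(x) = [0.41, 0.17, 0.22]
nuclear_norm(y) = 1.68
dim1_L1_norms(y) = [1.16, 0.96, 0.79]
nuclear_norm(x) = 0.78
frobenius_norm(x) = 0.53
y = u + x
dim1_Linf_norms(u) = [0.69, 0.37, 0.09]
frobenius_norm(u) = 0.95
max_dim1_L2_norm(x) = 0.44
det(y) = 0.07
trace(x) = 0.18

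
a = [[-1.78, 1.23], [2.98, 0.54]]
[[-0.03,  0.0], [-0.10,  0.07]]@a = [[0.05, -0.04], [0.39, -0.09]]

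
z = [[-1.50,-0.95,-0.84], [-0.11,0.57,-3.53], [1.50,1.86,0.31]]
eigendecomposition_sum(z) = [[-0.71+0.00j, 0.06-0.00j, -0.40+0.00j], [0.47-0.00j, -0.04+0.00j, (0.27-0j)], [(0.18-0j), (-0.02+0j), 0.10-0.00j]] + [[(-0.4-0.13j), -0.51+0.12j, (-0.22-0.8j)], [-0.29+0.95j, 0.31+1.20j, (-1.9+0.55j)], [0.66+0.37j, 0.94-0.04j, 0.10+1.49j]] + [[-0.40+0.13j, -0.51-0.12j, -0.22+0.80j],[(-0.29-0.95j), 0.31-1.20j, (-1.9-0.55j)],[0.66-0.37j, 0.94+0.04j, 0.10-1.49j]]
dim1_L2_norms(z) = [1.96, 3.58, 2.41]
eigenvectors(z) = [[(0.81+0j), (-0+0.32j), (-0-0.32j)], [-0.55+0.00j, (0.76+0j), 0.76-0.00j], [(-0.21+0j), 0.12-0.56j, 0.12+0.56j]]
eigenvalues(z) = [(-0.64+0j), (0.01+2.57j), (0.01-2.57j)]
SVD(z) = [[-0.33, 0.52, 0.79], [-0.92, -0.35, -0.15], [0.20, -0.78, 0.59]] @ diag([3.70931731164196, 2.9241889968468935, 0.3895943945603031]) @ [[0.24,  0.04,  0.97],[-0.65,  -0.73,  0.19],[-0.72,  0.68,  0.15]]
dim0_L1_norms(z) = [3.11, 3.38, 4.68]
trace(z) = -0.62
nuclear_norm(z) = 7.02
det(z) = -4.23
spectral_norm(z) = 3.71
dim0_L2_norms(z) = [2.12, 2.16, 3.64]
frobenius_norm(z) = 4.74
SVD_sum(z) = [[-0.29, -0.05, -1.18], [-0.82, -0.14, -3.32], [0.18, 0.03, 0.72]] + [[-0.99, -1.11, 0.29], [0.67, 0.75, -0.2], [1.49, 1.67, -0.44]] + [[-0.22, 0.21, 0.05], [0.04, -0.04, -0.01], [-0.17, 0.16, 0.03]]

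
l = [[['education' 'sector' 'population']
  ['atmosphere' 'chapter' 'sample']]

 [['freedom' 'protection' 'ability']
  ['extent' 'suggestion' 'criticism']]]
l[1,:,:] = [['freedom', 'protection', 'ability'], ['extent', 'suggestion', 'criticism']]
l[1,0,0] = 'freedom'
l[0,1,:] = ['atmosphere', 'chapter', 'sample']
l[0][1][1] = 'chapter'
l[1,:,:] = [['freedom', 'protection', 'ability'], ['extent', 'suggestion', 'criticism']]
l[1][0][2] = 'ability'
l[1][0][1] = 'protection'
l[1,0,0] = 'freedom'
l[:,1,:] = [['atmosphere', 'chapter', 'sample'], ['extent', 'suggestion', 'criticism']]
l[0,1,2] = 'sample'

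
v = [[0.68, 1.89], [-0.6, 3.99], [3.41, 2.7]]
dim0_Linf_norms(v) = [3.41, 3.99]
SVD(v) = [[-0.36, -0.05], [-0.61, -0.74], [-0.7, 0.67]] @ diag([5.516319345902276, 2.966971667209561]) @ [[-0.41, -0.91], [0.91, -0.41]]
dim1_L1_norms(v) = [2.57, 4.59, 6.11]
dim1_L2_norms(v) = [2.01, 4.03, 4.35]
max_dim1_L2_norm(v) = 4.35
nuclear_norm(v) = 8.48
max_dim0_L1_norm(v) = 8.58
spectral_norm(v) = 5.52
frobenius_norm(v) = 6.26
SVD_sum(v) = [[0.82, 1.83], [1.39, 3.09], [1.59, 3.52]] + [[-0.14, 0.06], [-1.99, 0.90], [1.82, -0.82]]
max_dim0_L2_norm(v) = 5.18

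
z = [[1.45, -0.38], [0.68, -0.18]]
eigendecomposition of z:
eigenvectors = [[0.91, 0.25], [0.42, 0.97]]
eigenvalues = [1.27, -0.0]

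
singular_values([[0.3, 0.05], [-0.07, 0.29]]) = [0.31, 0.29]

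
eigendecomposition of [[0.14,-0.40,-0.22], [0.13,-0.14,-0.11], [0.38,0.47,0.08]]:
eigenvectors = [[0.14-0.51j,0.14+0.51j,(0.31+0j)],[(-0.04-0.28j),(-0.04+0.28j),(-0.38+0j)],[-0.80+0.00j,(-0.8-0j),0.87+0.00j]]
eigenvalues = [(0.04+0.41j), (0.04-0.41j), (0.01+0j)]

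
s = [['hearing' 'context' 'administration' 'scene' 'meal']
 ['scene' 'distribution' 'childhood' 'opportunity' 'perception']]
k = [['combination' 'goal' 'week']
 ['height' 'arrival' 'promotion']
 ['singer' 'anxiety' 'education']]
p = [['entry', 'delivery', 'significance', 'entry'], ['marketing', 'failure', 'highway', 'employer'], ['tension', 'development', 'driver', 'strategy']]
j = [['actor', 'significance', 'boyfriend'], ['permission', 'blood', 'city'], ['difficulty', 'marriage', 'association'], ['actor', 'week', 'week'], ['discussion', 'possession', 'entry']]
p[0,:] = ['entry', 'delivery', 'significance', 'entry']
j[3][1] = 'week'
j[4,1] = 'possession'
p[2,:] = ['tension', 'development', 'driver', 'strategy']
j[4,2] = 'entry'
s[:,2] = ['administration', 'childhood']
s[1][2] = 'childhood'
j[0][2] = 'boyfriend'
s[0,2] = 'administration'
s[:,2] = ['administration', 'childhood']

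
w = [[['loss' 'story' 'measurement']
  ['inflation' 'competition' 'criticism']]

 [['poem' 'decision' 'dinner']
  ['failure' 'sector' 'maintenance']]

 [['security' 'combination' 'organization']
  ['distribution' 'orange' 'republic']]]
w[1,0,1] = 'decision'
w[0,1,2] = 'criticism'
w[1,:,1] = ['decision', 'sector']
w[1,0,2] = 'dinner'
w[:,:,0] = [['loss', 'inflation'], ['poem', 'failure'], ['security', 'distribution']]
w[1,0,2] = 'dinner'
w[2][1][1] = 'orange'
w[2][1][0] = 'distribution'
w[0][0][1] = 'story'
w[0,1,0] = 'inflation'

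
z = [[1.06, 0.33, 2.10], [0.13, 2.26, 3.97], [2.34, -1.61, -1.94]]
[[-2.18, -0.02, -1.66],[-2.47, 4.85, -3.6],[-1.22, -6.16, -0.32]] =z @ [[-1.05, -1.25, -1.22], [-0.19, 1.55, -1.68], [-0.48, 0.38, 0.09]]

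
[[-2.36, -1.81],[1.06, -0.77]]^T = [[-2.36, 1.06],  [-1.81, -0.77]]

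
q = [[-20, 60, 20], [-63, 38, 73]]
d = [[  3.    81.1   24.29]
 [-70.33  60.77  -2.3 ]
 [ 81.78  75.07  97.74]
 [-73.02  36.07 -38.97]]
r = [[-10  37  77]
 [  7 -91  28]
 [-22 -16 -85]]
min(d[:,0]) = -73.02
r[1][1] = -91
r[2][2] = -85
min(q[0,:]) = -20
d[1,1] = 60.77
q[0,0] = -20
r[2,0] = -22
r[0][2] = 77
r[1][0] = 7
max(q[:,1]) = 60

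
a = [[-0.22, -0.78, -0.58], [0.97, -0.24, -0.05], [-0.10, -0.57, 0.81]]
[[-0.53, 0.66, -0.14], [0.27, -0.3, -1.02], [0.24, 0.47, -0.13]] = a @ [[0.36, -0.49, -0.94], [0.21, -0.72, 0.43], [0.49, 0.01, 0.02]]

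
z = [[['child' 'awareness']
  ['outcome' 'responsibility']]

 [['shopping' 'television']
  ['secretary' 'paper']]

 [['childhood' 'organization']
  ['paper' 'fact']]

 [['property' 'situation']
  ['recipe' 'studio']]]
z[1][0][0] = 'shopping'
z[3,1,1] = 'studio'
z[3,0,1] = 'situation'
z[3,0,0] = 'property'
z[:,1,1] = ['responsibility', 'paper', 'fact', 'studio']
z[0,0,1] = 'awareness'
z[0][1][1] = 'responsibility'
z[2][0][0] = 'childhood'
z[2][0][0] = 'childhood'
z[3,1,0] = 'recipe'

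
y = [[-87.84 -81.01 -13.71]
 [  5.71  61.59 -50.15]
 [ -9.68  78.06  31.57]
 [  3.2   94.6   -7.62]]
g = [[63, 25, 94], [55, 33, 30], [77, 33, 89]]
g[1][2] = 30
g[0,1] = 25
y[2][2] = 31.57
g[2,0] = 77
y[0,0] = -87.84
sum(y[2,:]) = 99.94999999999999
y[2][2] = 31.57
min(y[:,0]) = -87.84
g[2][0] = 77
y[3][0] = 3.2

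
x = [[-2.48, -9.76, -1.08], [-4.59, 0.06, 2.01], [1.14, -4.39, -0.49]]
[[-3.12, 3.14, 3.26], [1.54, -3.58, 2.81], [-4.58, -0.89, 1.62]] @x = [[-2.96,16.33,8.08], [15.82,-27.58,-10.24], [17.29,37.54,2.36]]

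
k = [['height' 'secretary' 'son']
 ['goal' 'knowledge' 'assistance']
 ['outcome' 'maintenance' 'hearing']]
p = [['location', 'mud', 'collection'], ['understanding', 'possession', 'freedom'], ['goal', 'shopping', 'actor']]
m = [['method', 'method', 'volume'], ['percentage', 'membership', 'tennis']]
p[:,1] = ['mud', 'possession', 'shopping']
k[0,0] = 'height'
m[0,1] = 'method'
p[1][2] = 'freedom'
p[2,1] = 'shopping'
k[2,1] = 'maintenance'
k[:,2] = ['son', 'assistance', 'hearing']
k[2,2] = 'hearing'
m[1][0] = 'percentage'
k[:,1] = ['secretary', 'knowledge', 'maintenance']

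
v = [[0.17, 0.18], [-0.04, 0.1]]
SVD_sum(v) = [[0.15, 0.19],[0.03, 0.04]] + [[0.02, -0.01], [-0.07, 0.06]]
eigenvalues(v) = [(0.13+0.08j), (0.13-0.08j)]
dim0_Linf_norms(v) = [0.17, 0.18]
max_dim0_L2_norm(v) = 0.21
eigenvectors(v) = [[0.90+0.00j, 0.90-0.00j], [(-0.18+0.39j), -0.18-0.39j]]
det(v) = 0.02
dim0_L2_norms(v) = [0.17, 0.21]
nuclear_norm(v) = 0.35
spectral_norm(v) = 0.25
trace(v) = 0.27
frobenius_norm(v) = 0.27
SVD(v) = [[-0.98, -0.21], [-0.21, 0.98]] @ diag([0.25240312688517264, 0.09587836846018734]) @ [[-0.63, -0.78], [-0.78, 0.63]]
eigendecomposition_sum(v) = [[0.08+0.01j, 0.09-0.16j], [-0.02+0.03j, (0.05+0.07j)]] + [[(0.08-0.01j), 0.09+0.16j], [(-0.02-0.03j), (0.05-0.07j)]]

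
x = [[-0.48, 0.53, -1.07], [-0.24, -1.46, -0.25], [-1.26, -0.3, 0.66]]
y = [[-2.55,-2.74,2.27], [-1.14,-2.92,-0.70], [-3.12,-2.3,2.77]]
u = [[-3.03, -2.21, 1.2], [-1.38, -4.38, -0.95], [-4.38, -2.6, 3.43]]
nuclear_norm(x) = 4.20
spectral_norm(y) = 6.78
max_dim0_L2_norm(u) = 5.55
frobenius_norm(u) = 8.67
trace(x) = -1.28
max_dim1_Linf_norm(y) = 3.12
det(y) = -4.63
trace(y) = -2.70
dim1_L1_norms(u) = [6.44, 6.71, 10.41]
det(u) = 14.63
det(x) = 2.64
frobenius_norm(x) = 2.45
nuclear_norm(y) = 9.54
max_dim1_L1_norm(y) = 8.19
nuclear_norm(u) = 12.03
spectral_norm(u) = 7.83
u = y + x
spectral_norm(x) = 1.71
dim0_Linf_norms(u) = [4.38, 4.38, 3.43]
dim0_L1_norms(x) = [1.98, 2.29, 1.98]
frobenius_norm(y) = 7.22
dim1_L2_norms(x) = [1.29, 1.5, 1.45]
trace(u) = -3.98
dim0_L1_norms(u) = [8.79, 9.19, 5.58]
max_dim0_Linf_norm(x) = 1.46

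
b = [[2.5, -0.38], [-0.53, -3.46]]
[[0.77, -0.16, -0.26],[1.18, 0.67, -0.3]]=b@[[0.25, -0.09, -0.09], [-0.38, -0.18, 0.10]]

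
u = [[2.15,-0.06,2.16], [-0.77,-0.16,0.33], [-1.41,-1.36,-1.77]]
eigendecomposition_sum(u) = [[1.56+0.00j, (-0.72+0j), 0.91+0.00j],[-0.72-0.00j, (0.33-0j), -0.42-0.00j],[(-0.36-0j), 0.16-0.00j, (-0.21-0j)]] + [[0.29+0.24j, 0.33+0.55j, 0.63-0.08j],  [-0.03+0.34j, -0.24+0.52j, 0.37+0.43j],  [(-0.53-0.14j), -0.76-0.53j, -0.78+0.47j]] + [[0.29-0.24j, (0.33-0.55j), 0.63+0.08j], [(-0.03-0.34j), -0.24-0.52j, (0.37-0.43j)], [-0.53+0.14j, (-0.76+0.53j), -0.78-0.47j]]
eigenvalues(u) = [(1.69+0j), (-0.73+1.23j), (-0.73-1.23j)]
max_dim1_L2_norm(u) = 3.05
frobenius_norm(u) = 4.12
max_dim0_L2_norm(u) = 2.81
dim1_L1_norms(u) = [4.37, 1.26, 4.54]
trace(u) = 0.22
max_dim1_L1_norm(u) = 4.54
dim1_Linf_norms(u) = [2.16, 0.77, 1.77]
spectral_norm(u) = 3.89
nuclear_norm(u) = 5.80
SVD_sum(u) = [[1.99, 0.64, 2.10], [-0.21, -0.07, -0.22], [-1.67, -0.54, -1.77]] + [[0.22, -0.68, -0.0],[-0.03, 0.09, 0.00],[0.27, -0.82, -0.01]] + [[-0.06, -0.02, 0.06], [-0.53, -0.18, 0.55], [-0.01, -0.0, 0.01]]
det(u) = 3.46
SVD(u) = [[-0.76, -0.64, -0.11], [0.08, 0.08, -0.99], [0.64, -0.77, -0.01]] @ diag([3.8857877219606523, 1.1240710679957548, 0.7917183930885658]) @ [[-0.67, -0.22, -0.71], [-0.31, 0.95, 0.01], [0.67, 0.23, -0.7]]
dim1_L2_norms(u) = [3.05, 0.85, 2.64]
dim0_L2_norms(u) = [2.68, 1.37, 2.81]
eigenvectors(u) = [[(-0.89+0j), (-0.46-0.21j), (-0.46+0.21j)], [(0.41+0j), (-0.08-0.45j), (-0.08+0.45j)], [0.20+0.00j, (0.73+0j), 0.73-0.00j]]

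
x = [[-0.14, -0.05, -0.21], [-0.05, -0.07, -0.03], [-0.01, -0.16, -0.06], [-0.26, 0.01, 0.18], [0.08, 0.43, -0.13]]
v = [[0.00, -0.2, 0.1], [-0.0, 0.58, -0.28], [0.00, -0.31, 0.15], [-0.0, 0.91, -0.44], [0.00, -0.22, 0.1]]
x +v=[[-0.14, -0.25, -0.11], [-0.05, 0.51, -0.31], [-0.01, -0.47, 0.09], [-0.26, 0.92, -0.26], [0.08, 0.21, -0.03]]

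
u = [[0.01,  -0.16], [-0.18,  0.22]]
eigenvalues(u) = [-0.08, 0.31]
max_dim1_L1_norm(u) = 0.4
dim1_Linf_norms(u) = [0.16, 0.22]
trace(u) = 0.23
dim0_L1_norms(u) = [0.19, 0.38]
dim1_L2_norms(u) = [0.16, 0.28]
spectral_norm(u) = 0.32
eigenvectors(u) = [[-0.86, 0.47], [-0.51, -0.89]]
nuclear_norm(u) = 0.40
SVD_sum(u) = [[0.07, -0.12], [-0.15, 0.24]] + [[-0.06, -0.04], [-0.03, -0.02]]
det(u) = -0.03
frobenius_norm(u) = 0.33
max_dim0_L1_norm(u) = 0.38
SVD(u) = [[-0.45, 0.89], [0.89, 0.45]] @ diag([0.3152463758330329, 0.08437844822072887]) @ [[-0.52,0.85], [-0.85,-0.52]]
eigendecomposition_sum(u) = [[-0.06, -0.03], [-0.04, -0.02]] + [[0.07,-0.13], [-0.14,0.24]]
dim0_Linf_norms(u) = [0.18, 0.22]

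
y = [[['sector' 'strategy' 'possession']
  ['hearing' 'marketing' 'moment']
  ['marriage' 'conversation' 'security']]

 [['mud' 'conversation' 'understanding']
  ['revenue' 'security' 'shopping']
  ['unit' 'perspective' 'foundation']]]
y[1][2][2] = 'foundation'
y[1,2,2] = 'foundation'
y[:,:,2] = [['possession', 'moment', 'security'], ['understanding', 'shopping', 'foundation']]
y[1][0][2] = 'understanding'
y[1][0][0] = 'mud'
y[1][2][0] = 'unit'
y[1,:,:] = [['mud', 'conversation', 'understanding'], ['revenue', 'security', 'shopping'], ['unit', 'perspective', 'foundation']]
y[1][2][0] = 'unit'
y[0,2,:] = ['marriage', 'conversation', 'security']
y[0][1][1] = 'marketing'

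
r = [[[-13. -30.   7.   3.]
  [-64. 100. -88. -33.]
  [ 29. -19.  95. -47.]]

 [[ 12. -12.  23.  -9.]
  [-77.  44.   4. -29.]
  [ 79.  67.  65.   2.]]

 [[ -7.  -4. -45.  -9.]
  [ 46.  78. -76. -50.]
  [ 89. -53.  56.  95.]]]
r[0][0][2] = 7.0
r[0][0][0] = -13.0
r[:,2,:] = [[29.0, -19.0, 95.0, -47.0], [79.0, 67.0, 65.0, 2.0], [89.0, -53.0, 56.0, 95.0]]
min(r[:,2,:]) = -53.0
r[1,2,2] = 65.0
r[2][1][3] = -50.0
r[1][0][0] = 12.0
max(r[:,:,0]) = 89.0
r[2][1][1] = 78.0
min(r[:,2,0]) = 29.0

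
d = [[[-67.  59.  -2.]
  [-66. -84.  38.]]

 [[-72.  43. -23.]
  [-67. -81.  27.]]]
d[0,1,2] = 38.0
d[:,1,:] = [[-66.0, -84.0, 38.0], [-67.0, -81.0, 27.0]]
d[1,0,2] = -23.0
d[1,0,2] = -23.0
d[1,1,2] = 27.0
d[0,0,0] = -67.0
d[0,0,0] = -67.0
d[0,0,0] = -67.0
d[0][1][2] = 38.0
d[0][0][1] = 59.0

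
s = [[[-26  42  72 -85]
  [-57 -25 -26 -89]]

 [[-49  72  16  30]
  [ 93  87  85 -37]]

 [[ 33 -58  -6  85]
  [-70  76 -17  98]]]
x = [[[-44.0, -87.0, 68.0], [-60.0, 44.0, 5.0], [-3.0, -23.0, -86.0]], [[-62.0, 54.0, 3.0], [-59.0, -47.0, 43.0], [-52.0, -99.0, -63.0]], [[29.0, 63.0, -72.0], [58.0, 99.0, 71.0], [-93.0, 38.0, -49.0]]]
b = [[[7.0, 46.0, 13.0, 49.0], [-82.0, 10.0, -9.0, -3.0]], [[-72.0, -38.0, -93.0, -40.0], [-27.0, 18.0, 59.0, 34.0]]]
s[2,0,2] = -6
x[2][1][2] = 71.0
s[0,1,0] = -57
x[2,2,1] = 38.0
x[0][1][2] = 5.0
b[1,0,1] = -38.0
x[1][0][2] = 3.0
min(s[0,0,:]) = -85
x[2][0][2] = -72.0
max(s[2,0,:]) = 85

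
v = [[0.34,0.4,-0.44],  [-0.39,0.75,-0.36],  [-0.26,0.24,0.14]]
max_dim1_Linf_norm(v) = 0.75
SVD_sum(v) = [[-0.11, 0.40, -0.22], [-0.2, 0.76, -0.42], [-0.04, 0.17, -0.09]] + [[0.42, -0.03, -0.25],[-0.17, 0.01, 0.1],[-0.26, 0.02, 0.16]] + [[0.02, 0.02, 0.03], [-0.02, -0.03, -0.03], [0.05, 0.06, 0.08]]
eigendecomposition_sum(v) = [[0.16+0.20j, (0.29-0.38j), (-0.35+0.38j)], [(-0.24+0.41j), (0.85+0.25j), -0.89-0.36j], [-0.17+0.26j, (0.55+0.19j), -0.57-0.27j]] + [[0.16-0.20j, (0.29+0.38j), -0.35-0.38j], [(-0.24-0.41j), 0.85-0.25j, -0.89+0.36j], [(-0.17-0.26j), (0.55-0.19j), -0.57+0.27j]] + [[0.02+0.00j, -0.18-0.00j, 0.26+0.00j], [0.09+0.00j, -0.95-0.00j, (1.42+0j)], [0.08+0.00j, -0.86-0.00j, (1.29+0j)]]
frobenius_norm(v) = 1.21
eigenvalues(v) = [(0.44+0.18j), (0.44-0.18j), (0.35+0j)]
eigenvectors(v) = [[-0.15+0.38j, -0.15-0.38j, (0.14+0j)], [-0.76+0.00j, (-0.76-0j), (0.73+0j)], [(-0.5-0.03j), (-0.5+0.03j), 0.66+0.00j]]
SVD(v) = [[0.46,  -0.81,  0.38], [0.87,  0.31,  -0.38], [0.19,  0.5,  0.84]] @ diag([1.0326107424262656, 0.613235623728682, 0.12592507461173316]) @ [[-0.23,0.85,-0.47], [-0.86,0.05,0.51], [0.46,0.52,0.72]]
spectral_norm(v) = 1.03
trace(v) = 1.23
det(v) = 0.08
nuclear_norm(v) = 1.77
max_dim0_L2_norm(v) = 0.88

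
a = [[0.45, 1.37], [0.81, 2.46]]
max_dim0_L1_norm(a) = 3.83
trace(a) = 2.91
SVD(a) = [[-0.49, -0.87], [-0.87, 0.49]] @ diag([2.964304162931779, 0.0009108377047684641]) @ [[-0.31,  -0.95], [0.95,  -0.31]]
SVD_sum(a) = [[0.45, 1.37], [0.81, 2.46]] + [[-0.00, 0.00], [0.0, -0.0]]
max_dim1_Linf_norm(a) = 2.46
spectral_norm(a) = 2.96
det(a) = -0.00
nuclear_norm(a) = 2.97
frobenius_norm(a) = 2.96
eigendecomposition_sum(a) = [[-0.0, 0.00], [0.00, -0.0]] + [[0.45,1.37], [0.81,2.46]]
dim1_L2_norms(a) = [1.44, 2.59]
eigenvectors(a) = [[-0.95, -0.49], [0.31, -0.87]]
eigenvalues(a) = [-0.0, 2.91]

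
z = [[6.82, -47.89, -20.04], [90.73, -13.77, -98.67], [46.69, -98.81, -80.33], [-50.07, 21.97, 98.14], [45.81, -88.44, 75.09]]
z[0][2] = -20.04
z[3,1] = 21.97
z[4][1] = -88.44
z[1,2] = -98.67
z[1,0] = 90.73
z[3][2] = 98.14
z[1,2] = -98.67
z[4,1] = -88.44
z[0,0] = 6.82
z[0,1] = -47.89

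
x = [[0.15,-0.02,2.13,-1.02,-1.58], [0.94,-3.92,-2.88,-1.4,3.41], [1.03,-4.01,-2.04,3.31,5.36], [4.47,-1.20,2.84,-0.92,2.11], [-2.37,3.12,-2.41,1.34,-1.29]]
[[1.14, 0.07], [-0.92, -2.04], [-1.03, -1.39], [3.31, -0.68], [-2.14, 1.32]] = x @ [[0.33, 0.26],[0.11, 0.19],[0.53, -0.14],[-0.18, 0.34],[0.14, -0.43]]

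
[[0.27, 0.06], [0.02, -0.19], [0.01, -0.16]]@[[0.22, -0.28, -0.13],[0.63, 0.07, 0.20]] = [[0.10, -0.07, -0.02], [-0.12, -0.02, -0.04], [-0.1, -0.01, -0.03]]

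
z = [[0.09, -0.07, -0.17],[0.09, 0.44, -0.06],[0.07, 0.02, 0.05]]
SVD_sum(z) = [[-0.01, -0.03, 0.0],  [0.09, 0.44, -0.04],  [0.01, 0.03, -0.00]] + [[0.09, -0.04, -0.18], [0.01, -0.00, -0.01], [-0.01, 0.0, 0.01]] + [[0.01, -0.0, 0.00], [-0.00, 0.0, -0.0], [0.07, -0.01, 0.04]]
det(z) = 0.01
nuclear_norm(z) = 0.74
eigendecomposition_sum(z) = [[(-0.02-0j), (-0.1+0j), (0.03+0j)], [0.10+0.00j, (0.44+0j), (-0.12+0j)], [0.00+0.00j, (0.01+0j), (-0+0j)]] + [[0.06+0.05j,(0.01+0.01j),(-0.1+0.07j)],  [-0.00-0.02j,(-0-0j),(0.03+0j)],  [(0.03-0.03j),0.01-0.01j,(0.03+0.07j)]] + [[(0.06-0.05j), (0.01-0.01j), -0.10-0.07j], [-0.00+0.02j, (-0+0j), (0.03-0j)], [(0.03+0.03j), 0.01+0.01j, 0.03-0.07j]]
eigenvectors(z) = [[-0.21+0.00j, (0.84+0j), 0.84-0.00j], [0.98+0.00j, -0.15-0.13j, -0.15+0.13j], [(0.01+0j), (0.11-0.49j), (0.11+0.49j)]]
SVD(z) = [[-0.08, 0.99, -0.08], [1.00, 0.08, 0.06], [0.06, -0.08, -1.0]] @ diag([0.45498904072681134, 0.20287326847048068, 0.08262814144466893]) @ [[0.19, 0.98, -0.10], [0.45, -0.17, -0.88], [-0.87, 0.12, -0.47]]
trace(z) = 0.58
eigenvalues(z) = [(0.42+0j), (0.08+0.11j), (0.08-0.11j)]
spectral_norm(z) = 0.45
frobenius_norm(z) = 0.50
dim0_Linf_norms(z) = [0.09, 0.44, 0.17]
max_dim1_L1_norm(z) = 0.59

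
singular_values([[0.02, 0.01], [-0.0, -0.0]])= [0.02, -0.0]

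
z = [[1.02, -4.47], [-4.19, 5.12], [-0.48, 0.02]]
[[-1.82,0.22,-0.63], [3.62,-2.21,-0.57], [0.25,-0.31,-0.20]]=z @ [[-0.51, 0.65, 0.43], [0.29, 0.1, 0.24]]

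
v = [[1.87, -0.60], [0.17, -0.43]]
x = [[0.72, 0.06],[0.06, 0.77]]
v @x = [[1.31, -0.35], [0.1, -0.32]]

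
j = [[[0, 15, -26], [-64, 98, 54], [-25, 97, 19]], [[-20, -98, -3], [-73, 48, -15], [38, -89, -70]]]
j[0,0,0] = 0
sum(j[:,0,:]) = -132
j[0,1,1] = 98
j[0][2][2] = 19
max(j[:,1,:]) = 98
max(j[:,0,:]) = 15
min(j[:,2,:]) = -89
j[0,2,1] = 97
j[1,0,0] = -20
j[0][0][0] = 0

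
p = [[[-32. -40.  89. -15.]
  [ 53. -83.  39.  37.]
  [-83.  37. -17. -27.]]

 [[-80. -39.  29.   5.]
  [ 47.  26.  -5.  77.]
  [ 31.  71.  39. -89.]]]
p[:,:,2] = [[89.0, 39.0, -17.0], [29.0, -5.0, 39.0]]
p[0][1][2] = 39.0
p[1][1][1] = 26.0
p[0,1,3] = 37.0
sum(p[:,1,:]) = 191.0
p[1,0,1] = -39.0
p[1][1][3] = 77.0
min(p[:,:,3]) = -89.0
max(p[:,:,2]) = 89.0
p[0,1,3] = 37.0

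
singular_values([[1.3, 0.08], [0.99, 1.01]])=[1.8, 0.69]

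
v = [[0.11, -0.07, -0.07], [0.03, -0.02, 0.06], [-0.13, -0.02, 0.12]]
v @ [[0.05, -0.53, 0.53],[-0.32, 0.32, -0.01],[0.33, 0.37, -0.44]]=[[0.00,-0.11,0.09], [0.03,-0.0,-0.01], [0.04,0.11,-0.12]]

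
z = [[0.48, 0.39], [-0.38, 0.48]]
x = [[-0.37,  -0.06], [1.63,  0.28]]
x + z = [[0.11, 0.33], [1.25, 0.76]]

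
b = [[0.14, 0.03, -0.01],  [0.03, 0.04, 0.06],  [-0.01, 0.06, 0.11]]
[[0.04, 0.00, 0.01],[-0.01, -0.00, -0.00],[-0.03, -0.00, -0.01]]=b @ [[0.09,0.00,0.01], [0.70,0.06,0.15], [-0.62,-0.06,-0.13]]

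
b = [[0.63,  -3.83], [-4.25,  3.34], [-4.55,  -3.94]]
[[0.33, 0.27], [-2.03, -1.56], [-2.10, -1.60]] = b @ [[0.47, 0.36], [-0.01, -0.01]]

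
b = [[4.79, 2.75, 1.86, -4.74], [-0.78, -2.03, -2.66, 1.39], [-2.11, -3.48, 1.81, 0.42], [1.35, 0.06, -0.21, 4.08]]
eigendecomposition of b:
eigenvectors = [[0.35+0.00j, -0.80+0.00j, -0.80-0.00j, (0.08+0j)],[-0.82+0.00j, 0.13+0.19j, 0.13-0.19j, -0.42+0.00j],[-0.44+0.00j, (0.13-0.35j), (0.13+0.35j), (0.89+0j)],[-0.07+0.00j, (0.02+0.41j), (0.02-0.41j), 0.13+0.00j]]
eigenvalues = [(-2.98+0j), (4.16+2.64j), (4.16-2.64j), (3.32+0j)]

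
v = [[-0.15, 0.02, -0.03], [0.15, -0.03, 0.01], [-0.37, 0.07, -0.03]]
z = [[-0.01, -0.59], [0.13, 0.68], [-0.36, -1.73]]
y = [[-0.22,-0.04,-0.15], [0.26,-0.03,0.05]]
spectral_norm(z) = 1.98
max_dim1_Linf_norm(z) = 1.73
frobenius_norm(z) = 1.99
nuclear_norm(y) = 0.46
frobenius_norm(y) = 0.38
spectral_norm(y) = 0.37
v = z @ y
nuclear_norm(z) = 2.09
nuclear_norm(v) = 0.45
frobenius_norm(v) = 0.44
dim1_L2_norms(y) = [0.27, 0.27]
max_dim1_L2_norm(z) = 1.77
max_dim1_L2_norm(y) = 0.27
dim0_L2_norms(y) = [0.34, 0.05, 0.16]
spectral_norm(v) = 0.44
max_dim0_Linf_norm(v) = 0.37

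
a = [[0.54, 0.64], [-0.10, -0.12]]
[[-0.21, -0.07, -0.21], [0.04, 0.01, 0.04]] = a@[[-0.10, -0.04, -0.2],[-0.24, -0.07, -0.16]]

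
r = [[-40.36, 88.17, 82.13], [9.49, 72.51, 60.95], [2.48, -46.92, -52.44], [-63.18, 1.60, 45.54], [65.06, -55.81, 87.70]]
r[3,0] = -63.18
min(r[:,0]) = -63.18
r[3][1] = 1.6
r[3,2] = 45.54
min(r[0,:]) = -40.36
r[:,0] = [-40.36, 9.49, 2.48, -63.18, 65.06]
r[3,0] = -63.18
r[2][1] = -46.92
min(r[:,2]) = -52.44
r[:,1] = [88.17, 72.51, -46.92, 1.6, -55.81]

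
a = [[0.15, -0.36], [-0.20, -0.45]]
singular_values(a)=[0.58, 0.24]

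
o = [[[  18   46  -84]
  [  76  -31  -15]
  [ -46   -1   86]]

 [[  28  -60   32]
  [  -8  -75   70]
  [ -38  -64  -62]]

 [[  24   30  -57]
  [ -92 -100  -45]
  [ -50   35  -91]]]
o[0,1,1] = -31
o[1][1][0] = -8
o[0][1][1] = -31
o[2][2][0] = -50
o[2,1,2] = -45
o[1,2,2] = -62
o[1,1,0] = -8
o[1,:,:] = [[28, -60, 32], [-8, -75, 70], [-38, -64, -62]]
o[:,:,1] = [[46, -31, -1], [-60, -75, -64], [30, -100, 35]]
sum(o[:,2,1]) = -30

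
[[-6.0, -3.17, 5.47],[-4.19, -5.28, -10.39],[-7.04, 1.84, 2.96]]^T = [[-6.0, -4.19, -7.04],[-3.17, -5.28, 1.84],[5.47, -10.39, 2.96]]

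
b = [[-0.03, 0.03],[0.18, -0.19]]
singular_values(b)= [0.27, 0.0]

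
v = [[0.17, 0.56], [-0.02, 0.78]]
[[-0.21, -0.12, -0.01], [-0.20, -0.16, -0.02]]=v @[[-0.38, -0.04, 0.06], [-0.26, -0.21, -0.03]]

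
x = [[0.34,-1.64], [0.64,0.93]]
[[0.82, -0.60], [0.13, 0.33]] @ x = [[-0.11, -1.90], [0.26, 0.09]]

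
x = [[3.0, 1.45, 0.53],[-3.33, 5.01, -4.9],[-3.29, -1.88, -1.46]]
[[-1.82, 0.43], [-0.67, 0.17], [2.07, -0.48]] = x@ [[-0.43, 0.10], [-0.38, 0.09], [0.04, -0.01]]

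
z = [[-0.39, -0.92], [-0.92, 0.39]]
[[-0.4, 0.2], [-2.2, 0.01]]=z @ [[2.18, -0.09],[-0.49, -0.18]]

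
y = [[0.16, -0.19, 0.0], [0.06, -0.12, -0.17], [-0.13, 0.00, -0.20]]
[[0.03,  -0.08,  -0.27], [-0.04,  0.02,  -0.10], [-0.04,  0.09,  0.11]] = y @ [[-0.35,-0.16,-0.3], [-0.46,0.26,1.18], [0.44,-0.36,-0.35]]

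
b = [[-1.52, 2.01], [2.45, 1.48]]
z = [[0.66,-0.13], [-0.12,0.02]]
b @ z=[[-1.24, 0.24], [1.44, -0.29]]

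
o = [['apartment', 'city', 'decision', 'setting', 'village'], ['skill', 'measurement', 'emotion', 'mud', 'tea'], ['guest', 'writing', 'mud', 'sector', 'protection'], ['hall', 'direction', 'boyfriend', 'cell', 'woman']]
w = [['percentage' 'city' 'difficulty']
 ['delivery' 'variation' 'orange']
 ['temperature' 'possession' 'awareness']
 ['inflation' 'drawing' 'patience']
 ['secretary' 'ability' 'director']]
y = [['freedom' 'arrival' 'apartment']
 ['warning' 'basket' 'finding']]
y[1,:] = ['warning', 'basket', 'finding']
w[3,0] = 'inflation'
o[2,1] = 'writing'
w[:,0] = ['percentage', 'delivery', 'temperature', 'inflation', 'secretary']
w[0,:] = ['percentage', 'city', 'difficulty']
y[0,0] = 'freedom'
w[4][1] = 'ability'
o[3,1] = 'direction'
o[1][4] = 'tea'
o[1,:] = ['skill', 'measurement', 'emotion', 'mud', 'tea']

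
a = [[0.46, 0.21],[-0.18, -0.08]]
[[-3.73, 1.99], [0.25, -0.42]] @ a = [[-2.07, -0.94], [0.19, 0.09]]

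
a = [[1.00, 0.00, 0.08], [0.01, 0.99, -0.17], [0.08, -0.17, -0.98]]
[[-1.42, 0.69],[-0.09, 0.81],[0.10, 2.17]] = a @ [[-1.40, 0.87], [-0.11, 0.43], [-0.20, -2.22]]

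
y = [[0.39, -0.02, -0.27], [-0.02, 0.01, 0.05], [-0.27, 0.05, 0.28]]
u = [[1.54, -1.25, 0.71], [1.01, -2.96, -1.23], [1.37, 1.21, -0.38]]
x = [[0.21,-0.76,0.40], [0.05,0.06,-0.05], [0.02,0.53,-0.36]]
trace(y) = 0.68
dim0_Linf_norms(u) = [1.54, 2.96, 1.23]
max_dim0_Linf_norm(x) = 0.76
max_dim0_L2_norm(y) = 0.47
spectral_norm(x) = 1.08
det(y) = -0.00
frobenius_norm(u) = 4.38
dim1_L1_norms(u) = [3.5, 5.2, 2.96]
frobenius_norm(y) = 0.62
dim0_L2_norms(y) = [0.47, 0.05, 0.39]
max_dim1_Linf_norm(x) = 0.76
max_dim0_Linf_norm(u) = 2.96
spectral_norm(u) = 3.69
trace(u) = -1.80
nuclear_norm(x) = 1.26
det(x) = -0.00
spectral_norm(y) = 0.61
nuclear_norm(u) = 6.96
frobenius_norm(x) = 1.10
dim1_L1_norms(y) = [0.68, 0.08, 0.6]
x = y @ u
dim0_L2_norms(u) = [2.3, 3.43, 1.47]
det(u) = 9.40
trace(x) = -0.09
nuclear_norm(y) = 0.69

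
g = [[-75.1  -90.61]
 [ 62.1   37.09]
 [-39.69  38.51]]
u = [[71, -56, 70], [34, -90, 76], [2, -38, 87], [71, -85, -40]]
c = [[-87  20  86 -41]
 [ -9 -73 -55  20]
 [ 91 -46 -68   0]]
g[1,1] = 37.09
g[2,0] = -39.69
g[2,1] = 38.51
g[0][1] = -90.61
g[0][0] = -75.1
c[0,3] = -41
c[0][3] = -41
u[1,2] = 76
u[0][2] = 70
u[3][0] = 71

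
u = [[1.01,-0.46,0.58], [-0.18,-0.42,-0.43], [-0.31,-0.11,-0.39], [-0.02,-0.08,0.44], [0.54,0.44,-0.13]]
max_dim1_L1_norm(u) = 2.05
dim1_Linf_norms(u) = [1.01, 0.43, 0.39, 0.44, 0.54]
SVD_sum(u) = [[0.99, -0.15, 0.68], [-0.27, 0.04, -0.19], [-0.37, 0.06, -0.26], [0.20, -0.03, 0.14], [0.26, -0.04, 0.18]] + [[-0.07, -0.27, 0.04], [-0.09, -0.38, 0.05], [-0.03, -0.12, 0.02], [-0.03, -0.13, 0.02], [0.14, 0.55, -0.08]] + [[0.09, -0.04, -0.14],[0.19, -0.09, -0.29],[0.1, -0.04, -0.15],[-0.18, 0.09, 0.29],[0.15, -0.07, -0.23]]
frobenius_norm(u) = 1.71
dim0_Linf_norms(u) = [1.01, 0.46, 0.58]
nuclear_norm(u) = 2.79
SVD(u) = [[-0.87,-0.36,0.26], [0.24,-0.51,0.57], [0.33,-0.17,0.29], [-0.17,-0.18,-0.56], [-0.22,0.74,0.45]] @ diag([1.3936876187422922, 0.768000773548585, 0.6264260795921712]) @ [[-0.82,  0.13,  -0.56], [0.24,  0.96,  -0.13], [0.52,  -0.24,  -0.82]]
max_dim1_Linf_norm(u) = 1.01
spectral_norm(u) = 1.39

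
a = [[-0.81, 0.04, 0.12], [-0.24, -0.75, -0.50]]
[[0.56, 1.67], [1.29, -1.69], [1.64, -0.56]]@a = [[-0.85, -1.23, -0.77], [-0.64, 1.32, 1.0], [-1.19, 0.49, 0.48]]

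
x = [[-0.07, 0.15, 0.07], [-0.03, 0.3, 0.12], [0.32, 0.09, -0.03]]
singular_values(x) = [0.37, 0.33, 0.0]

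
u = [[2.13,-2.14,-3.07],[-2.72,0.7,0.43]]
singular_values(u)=[4.84, 1.8]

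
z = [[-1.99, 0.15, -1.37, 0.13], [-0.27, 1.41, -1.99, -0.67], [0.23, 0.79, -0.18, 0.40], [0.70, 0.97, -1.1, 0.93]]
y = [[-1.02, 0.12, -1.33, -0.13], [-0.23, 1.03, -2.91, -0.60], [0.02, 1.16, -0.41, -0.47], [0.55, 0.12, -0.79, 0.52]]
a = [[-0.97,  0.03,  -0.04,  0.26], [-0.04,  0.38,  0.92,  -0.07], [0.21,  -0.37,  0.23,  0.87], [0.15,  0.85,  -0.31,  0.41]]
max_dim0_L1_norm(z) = 4.64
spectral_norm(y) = 3.60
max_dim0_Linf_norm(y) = 2.91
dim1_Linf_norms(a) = [0.97, 0.92, 0.87, 0.85]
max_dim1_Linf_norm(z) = 1.99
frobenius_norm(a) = 2.00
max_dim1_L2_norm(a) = 1.01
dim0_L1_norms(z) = [3.19, 3.32, 4.64, 2.13]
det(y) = -1.67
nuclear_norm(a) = 4.00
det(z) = -3.48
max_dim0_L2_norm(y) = 3.32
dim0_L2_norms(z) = [2.14, 1.89, 2.66, 1.22]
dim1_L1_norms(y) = [2.6, 4.77, 2.06, 1.98]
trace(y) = 0.12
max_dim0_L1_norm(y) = 5.44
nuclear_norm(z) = 6.99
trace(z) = 0.17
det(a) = -1.00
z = y + a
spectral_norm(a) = 1.01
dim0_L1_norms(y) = [1.82, 2.43, 5.44, 1.72]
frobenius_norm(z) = 4.09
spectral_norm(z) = 3.25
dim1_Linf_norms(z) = [1.99, 1.99, 0.79, 1.1]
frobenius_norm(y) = 3.97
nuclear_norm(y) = 6.24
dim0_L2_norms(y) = [1.18, 1.56, 3.32, 0.93]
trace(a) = 0.05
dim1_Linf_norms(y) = [1.33, 2.91, 1.16, 0.79]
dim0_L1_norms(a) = [1.37, 1.63, 1.5, 1.61]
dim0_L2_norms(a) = [1.0, 1.0, 1.0, 1.0]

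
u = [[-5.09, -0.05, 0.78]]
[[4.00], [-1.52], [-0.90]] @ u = [[-20.36, -0.2, 3.12], [7.74, 0.08, -1.19], [4.58, 0.05, -0.70]]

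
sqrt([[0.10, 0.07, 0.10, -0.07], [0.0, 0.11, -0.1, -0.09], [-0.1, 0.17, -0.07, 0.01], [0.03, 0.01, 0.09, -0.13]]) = [[(0.35-0.03j), 0.03+0.04j, (0.2-0.05j), -0.07+0.11j], [(-0.04-0.03j), 0.41+0.03j, (-0.15-0.03j), (-0.13+0.09j)], [-0.16+0.03j, (0.3-0.03j), 0.14+0.04j, (0.02-0.09j)], [0.05-0.10j, 0.11j, 0.16-0.14j, 0.03+0.34j]]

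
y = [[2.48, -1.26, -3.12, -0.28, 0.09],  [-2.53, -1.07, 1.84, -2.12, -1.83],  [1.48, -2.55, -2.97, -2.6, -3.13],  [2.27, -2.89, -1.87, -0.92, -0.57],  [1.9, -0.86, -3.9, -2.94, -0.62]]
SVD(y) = [[-0.41,  0.36,  -0.11,  0.01,  -0.83], [0.07,  -0.84,  -0.01,  -0.36,  -0.40], [-0.59,  -0.4,  -0.1,  0.68,  0.13], [-0.42,  0.04,  -0.69,  -0.51,  0.31], [-0.55,  0.02,  0.71,  -0.39,  0.19]] @ diag([9.177079492650867, 5.0690340805563645, 2.3805834568655984, 1.224346617761823, 0.2915531515831978]) @ [[-0.44, 0.40, 0.66, 0.38, 0.25], [0.5, 0.27, -0.32, 0.52, 0.55], [-0.25, 0.74, -0.37, -0.49, 0.11], [0.03, 0.36, -0.19, 0.49, -0.77], [0.7, 0.31, 0.53, -0.33, -0.17]]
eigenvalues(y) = [(-6.48+0j), (2.74+1.21j), (2.74-1.21j), (-0.4+0j), (-1.69+0j)]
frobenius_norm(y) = 10.82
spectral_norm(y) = 9.18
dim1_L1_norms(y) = [7.23, 9.39, 12.73, 8.52, 10.22]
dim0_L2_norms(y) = [4.85, 4.28, 6.38, 4.56, 3.72]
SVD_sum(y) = [[1.67,  -1.49,  -2.49,  -1.43,  -0.92], [-0.29,  0.26,  0.44,  0.25,  0.16], [2.4,  -2.14,  -3.58,  -2.06,  -1.33], [1.72,  -1.54,  -2.58,  -1.48,  -0.95], [2.24,  -2.0,  -3.35,  -1.92,  -1.24]] + [[0.92, 0.48, -0.59, 0.94, 1.01], [-2.14, -1.13, 1.37, -2.2, -2.35], [-1.03, -0.54, 0.66, -1.06, -1.13], [0.10, 0.05, -0.06, 0.1, 0.1], [0.06, 0.03, -0.04, 0.06, 0.07]] + [[0.06, -0.19, 0.09, 0.12, -0.03], [0.0, -0.01, 0.01, 0.01, -0.0], [0.06, -0.18, 0.09, 0.12, -0.03], [0.41, -1.21, 0.61, 0.8, -0.18], [-0.42, 1.26, -0.63, -0.83, 0.19]] + [[0.0, 0.00, -0.0, 0.00, -0.01], [-0.01, -0.16, 0.08, -0.22, 0.34], [0.03, 0.30, -0.16, 0.41, -0.64], [-0.02, -0.22, 0.12, -0.30, 0.48], [-0.01, -0.17, 0.09, -0.24, 0.37]] + [[-0.17, -0.08, -0.13, 0.08, 0.04], [-0.08, -0.04, -0.06, 0.04, 0.02], [0.03, 0.01, 0.02, -0.01, -0.01], [0.06, 0.03, 0.05, -0.03, -0.01], [0.04, 0.02, 0.03, -0.02, -0.01]]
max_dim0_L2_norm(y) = 6.38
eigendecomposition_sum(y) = [[0.38-0.00j, -1.31-0.00j, (-0.94+0j), -1.48+0.00j, -1.06-0.00j],[(0.25-0j), -0.86-0.00j, -0.62+0.00j, (-0.97+0j), -0.70-0.00j],[(0.99-0j), (-3.37-0j), (-2.41+0j), -3.81+0.00j, (-2.73-0j)],[0.39-0.00j, (-1.31-0j), (-0.94+0j), (-1.48+0j), (-1.06-0j)],[0.76-0.00j, (-2.61-0j), -1.86+0.00j, (-2.94+0j), -2.11-0.00j]] + [[1.02-0.68j, (-0.24-0.37j), -0.88+1.10j, 0.34+0.24j, (0.54-1.07j)], [-1.14+0.79j, (0.28+0.41j), (0.98-1.26j), -0.38-0.26j, -0.59+1.22j], [(0.03-0.52j), (-0.19-0.01j), 0.15+0.57j, 0.16-0.05j, -0.23-0.45j], [1.05-1.30j, -0.46-0.38j, -0.70+1.78j, 0.53+0.17j, 0.26-1.61j], [(0.3+1.04j), 0.37-0.10j, (-0.68-1.03j), -0.29+0.22j, 0.75+0.74j]] + [[(1.02+0.68j),(-0.24+0.37j),-0.88-1.10j,0.34-0.24j,(0.54+1.07j)],[-1.14-0.79j,(0.28-0.41j),0.98+1.26j,(-0.38+0.26j),-0.59-1.22j],[(0.03+0.52j),(-0.19+0.01j),(0.15-0.57j),(0.16+0.05j),(-0.23+0.45j)],[(1.05+1.3j),(-0.46+0.38j),-0.70-1.78j,0.53-0.17j,0.26+1.61j],[0.30-1.04j,(0.37+0.1j),(-0.68+1.03j),(-0.29-0.22j),0.75-0.74j]] + [[(-0.34+0j), -0.19+0.00j, (0.08-0j), 0.10-0.00j, 0.08+0.00j], [-0.12+0.00j, -0.07+0.00j, (0.03-0j), (0.04-0j), 0.03+0.00j], [-0.28+0.00j, -0.16+0.00j, 0.06-0.00j, (0.08-0j), 0.07+0.00j], [0.19-0.00j, 0.11-0.00j, (-0.04+0j), (-0.05+0j), (-0.05-0j)], [(0.01-0j), (0.01-0j), -0.00+0.00j, -0.00+0.00j, (-0-0j)]] + [[(0.39+0j), (0.73+0j), (-0.49-0j), (0.43-0j), (-0.01+0j)], [(-0.38-0j), (-0.7-0j), (0.48+0j), -0.41+0.00j, (0.01-0j)], [(0.72+0j), (1.35+0j), (-0.92-0j), (0.79-0j), (-0.02+0j)], [(-0.4-0j), -0.76-0.00j, (0.52+0j), -0.44+0.00j, 0.01-0.00j], [0.53+0.00j, 0.99+0.00j, (-0.68-0j), (0.58-0j), -0.01+0.00j]]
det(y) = -39.53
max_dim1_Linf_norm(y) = 3.9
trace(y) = -3.10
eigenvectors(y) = [[(-0.28+0j), (0.42+0.13j), 0.42-0.13j, -0.69+0.00j, -0.35+0.00j],  [-0.18+0.00j, (-0.48-0.14j), (-0.48+0.14j), -0.24+0.00j, (0.33+0j)],  [-0.71+0.00j, (0.15-0.11j), (0.15+0.11j), -0.57+0.00j, -0.64+0.00j],  [(-0.28+0j), 0.60+0.00j, 0.60-0.00j, 0.38+0.00j, 0.36+0.00j],  [-0.55+0.00j, (-0.22+0.32j), -0.22-0.32j, (0.02+0j), (-0.47+0j)]]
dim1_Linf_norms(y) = [3.12, 2.53, 3.13, 2.89, 3.9]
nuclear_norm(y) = 18.14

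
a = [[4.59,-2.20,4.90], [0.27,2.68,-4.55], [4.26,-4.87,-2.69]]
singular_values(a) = [8.71, 6.62, 2.71]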